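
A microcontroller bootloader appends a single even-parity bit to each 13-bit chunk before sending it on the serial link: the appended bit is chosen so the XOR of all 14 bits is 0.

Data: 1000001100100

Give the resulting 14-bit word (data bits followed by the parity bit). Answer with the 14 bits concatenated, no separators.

XOR of the 13 data bits: 1⊕0⊕0⊕0⊕0⊕0⊕1⊕1⊕0⊕0⊕1⊕0⊕0 = 0
Parity bit = 0 (so all 14 bits XOR to 0).

10000011001000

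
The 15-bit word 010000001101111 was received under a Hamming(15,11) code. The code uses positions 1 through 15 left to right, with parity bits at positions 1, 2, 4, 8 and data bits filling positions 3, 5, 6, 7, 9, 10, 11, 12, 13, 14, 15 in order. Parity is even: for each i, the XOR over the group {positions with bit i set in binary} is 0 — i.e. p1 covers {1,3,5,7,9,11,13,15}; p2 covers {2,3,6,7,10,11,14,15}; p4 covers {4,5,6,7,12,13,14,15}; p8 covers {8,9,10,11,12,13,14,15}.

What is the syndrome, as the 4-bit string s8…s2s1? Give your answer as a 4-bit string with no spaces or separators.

0001

s1 (pos 1,3,5,7,9,11,13,15): 0⊕0⊕0⊕0⊕1⊕0⊕1⊕1 = 1
s2 (pos 2,3,6,7,10,11,14,15): 1⊕0⊕0⊕0⊕1⊕0⊕1⊕1 = 0
s4 (pos 4,5,6,7,12,13,14,15): 0⊕0⊕0⊕0⊕1⊕1⊕1⊕1 = 0
s8 (pos 8,9,10,11,12,13,14,15): 0⊕1⊕1⊕0⊕1⊕1⊕1⊕1 = 0
Syndrome s8…s1 = 0001 → error at position 1.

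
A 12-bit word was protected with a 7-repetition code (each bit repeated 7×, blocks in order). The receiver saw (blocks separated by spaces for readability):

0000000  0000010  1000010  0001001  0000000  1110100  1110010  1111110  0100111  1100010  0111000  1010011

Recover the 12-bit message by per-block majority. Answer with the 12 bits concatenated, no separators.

Block 1 (0000000): 0 ones → 0
Block 2 (0000010): 1 one → 0
Block 3 (1000010): 2 ones → 0
Block 4 (0001001): 2 ones → 0
Block 5 (0000000): 0 ones → 0
Block 6 (1110100): 4 ones → 1
Block 7 (1110010): 4 ones → 1
Block 8 (1111110): 6 ones → 1
Block 9 (0100111): 4 ones → 1
Block 10 (1100010): 3 ones → 0
Block 11 (0111000): 3 ones → 0
Block 12 (1010011): 4 ones → 1

000001111001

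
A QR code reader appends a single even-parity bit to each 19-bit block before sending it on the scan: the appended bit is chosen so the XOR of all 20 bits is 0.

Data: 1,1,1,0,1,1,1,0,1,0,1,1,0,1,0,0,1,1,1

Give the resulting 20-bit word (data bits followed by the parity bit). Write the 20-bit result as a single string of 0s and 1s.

XOR of the 19 data bits: 1⊕1⊕1⊕0⊕1⊕1⊕1⊕0⊕1⊕0⊕1⊕1⊕0⊕1⊕0⊕0⊕1⊕1⊕1 = 1
Parity bit = 1 (so all 20 bits XOR to 0).

11101110101101001111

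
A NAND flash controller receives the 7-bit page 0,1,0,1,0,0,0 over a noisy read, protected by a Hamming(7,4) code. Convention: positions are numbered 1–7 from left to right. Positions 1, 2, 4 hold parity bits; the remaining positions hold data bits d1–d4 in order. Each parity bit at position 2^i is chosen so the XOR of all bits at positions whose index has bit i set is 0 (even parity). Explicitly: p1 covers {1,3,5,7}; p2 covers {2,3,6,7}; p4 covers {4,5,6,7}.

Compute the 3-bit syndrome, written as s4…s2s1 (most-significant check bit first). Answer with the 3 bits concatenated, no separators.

110

s1 (pos 1,3,5,7): 0⊕0⊕0⊕0 = 0
s2 (pos 2,3,6,7): 1⊕0⊕0⊕0 = 1
s4 (pos 4,5,6,7): 1⊕0⊕0⊕0 = 1
Syndrome s4…s1 = 110 → error at position 6.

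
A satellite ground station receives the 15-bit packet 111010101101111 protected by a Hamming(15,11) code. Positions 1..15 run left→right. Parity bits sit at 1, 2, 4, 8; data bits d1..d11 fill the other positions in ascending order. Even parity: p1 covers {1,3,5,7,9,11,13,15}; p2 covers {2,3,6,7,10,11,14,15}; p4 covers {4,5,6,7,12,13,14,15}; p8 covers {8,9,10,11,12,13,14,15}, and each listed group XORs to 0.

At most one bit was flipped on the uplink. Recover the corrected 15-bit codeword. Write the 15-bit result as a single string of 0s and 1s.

011010101101111

s1 (pos 1,3,5,7,9,11,13,15): 1⊕1⊕1⊕1⊕1⊕0⊕1⊕1 = 1
s2 (pos 2,3,6,7,10,11,14,15): 1⊕1⊕0⊕1⊕1⊕0⊕1⊕1 = 0
s4 (pos 4,5,6,7,12,13,14,15): 0⊕1⊕0⊕1⊕1⊕1⊕1⊕1 = 0
s8 (pos 8,9,10,11,12,13,14,15): 0⊕1⊕1⊕0⊕1⊕1⊕1⊕1 = 0
Syndrome s8…s1 = 0001 → error at position 1.
Flip position 1: 111010101101111 → 011010101101111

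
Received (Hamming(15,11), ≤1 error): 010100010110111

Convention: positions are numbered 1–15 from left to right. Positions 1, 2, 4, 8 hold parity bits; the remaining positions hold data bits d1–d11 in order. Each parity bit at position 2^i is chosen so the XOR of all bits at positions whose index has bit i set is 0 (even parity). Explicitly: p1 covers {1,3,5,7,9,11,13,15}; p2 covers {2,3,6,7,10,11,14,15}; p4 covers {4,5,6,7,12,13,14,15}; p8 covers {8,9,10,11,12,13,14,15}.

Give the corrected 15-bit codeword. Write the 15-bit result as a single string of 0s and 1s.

011100010110111

s1 (pos 1,3,5,7,9,11,13,15): 0⊕0⊕0⊕0⊕0⊕1⊕1⊕1 = 1
s2 (pos 2,3,6,7,10,11,14,15): 1⊕0⊕0⊕0⊕1⊕1⊕1⊕1 = 1
s4 (pos 4,5,6,7,12,13,14,15): 1⊕0⊕0⊕0⊕0⊕1⊕1⊕1 = 0
s8 (pos 8,9,10,11,12,13,14,15): 1⊕0⊕1⊕1⊕0⊕1⊕1⊕1 = 0
Syndrome s8…s1 = 0011 → error at position 3.
Flip position 3: 010100010110111 → 011100010110111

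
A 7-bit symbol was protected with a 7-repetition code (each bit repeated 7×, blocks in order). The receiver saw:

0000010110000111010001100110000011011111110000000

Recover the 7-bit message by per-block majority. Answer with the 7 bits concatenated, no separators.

0001010

Block 1 (0000010): 1 one → 0
Block 2 (1100001): 3 ones → 0
Block 3 (1101000): 3 ones → 0
Block 4 (1100110): 4 ones → 1
Block 5 (0000110): 2 ones → 0
Block 6 (1111111): 7 ones → 1
Block 7 (0000000): 0 ones → 0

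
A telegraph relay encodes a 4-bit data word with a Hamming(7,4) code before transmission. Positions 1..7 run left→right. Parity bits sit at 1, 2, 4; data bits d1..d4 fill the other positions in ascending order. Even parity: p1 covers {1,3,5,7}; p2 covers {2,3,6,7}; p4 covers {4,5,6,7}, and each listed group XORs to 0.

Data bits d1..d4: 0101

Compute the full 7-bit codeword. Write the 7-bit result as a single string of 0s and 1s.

0100101

Place data at non-parity positions: p1 p2 0 p4 1 0 1
p1 (pos 1,3,5,7): XOR of data positions = 0⊕1⊕1 = 0
p2 (pos 2,3,6,7): XOR of data positions = 0⊕0⊕1 = 1
p4 (pos 4,5,6,7): XOR of data positions = 1⊕0⊕1 = 0
Codeword: 0100101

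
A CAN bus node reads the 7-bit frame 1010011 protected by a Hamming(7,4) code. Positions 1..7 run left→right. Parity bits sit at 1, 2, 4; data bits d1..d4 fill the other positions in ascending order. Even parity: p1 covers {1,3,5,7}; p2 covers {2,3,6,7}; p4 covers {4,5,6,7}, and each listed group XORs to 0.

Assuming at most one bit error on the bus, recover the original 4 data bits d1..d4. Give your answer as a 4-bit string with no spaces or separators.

0011

s1 (pos 1,3,5,7): 1⊕1⊕0⊕1 = 1
s2 (pos 2,3,6,7): 0⊕1⊕1⊕1 = 1
s4 (pos 4,5,6,7): 0⊕0⊕1⊕1 = 0
Syndrome s4…s1 = 011 → error at position 3.
Flip position 3: 1010011 → 1000011
Read data bits from positions 3,5,6,7: 0011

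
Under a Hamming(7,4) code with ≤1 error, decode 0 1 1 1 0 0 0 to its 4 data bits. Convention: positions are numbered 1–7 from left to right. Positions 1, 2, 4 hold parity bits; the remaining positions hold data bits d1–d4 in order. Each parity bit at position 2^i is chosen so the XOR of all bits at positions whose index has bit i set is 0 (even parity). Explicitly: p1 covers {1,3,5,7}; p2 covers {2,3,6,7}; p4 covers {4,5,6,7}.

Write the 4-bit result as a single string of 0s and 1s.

1100

s1 (pos 1,3,5,7): 0⊕1⊕0⊕0 = 1
s2 (pos 2,3,6,7): 1⊕1⊕0⊕0 = 0
s4 (pos 4,5,6,7): 1⊕0⊕0⊕0 = 1
Syndrome s4…s1 = 101 → error at position 5.
Flip position 5: 0111000 → 0111100
Read data bits from positions 3,5,6,7: 1100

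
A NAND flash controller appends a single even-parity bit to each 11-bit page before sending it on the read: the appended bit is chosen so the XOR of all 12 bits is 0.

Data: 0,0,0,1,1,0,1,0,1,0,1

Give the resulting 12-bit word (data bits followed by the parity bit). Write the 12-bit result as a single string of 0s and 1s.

XOR of the 11 data bits: 0⊕0⊕0⊕1⊕1⊕0⊕1⊕0⊕1⊕0⊕1 = 1
Parity bit = 1 (so all 12 bits XOR to 0).

000110101011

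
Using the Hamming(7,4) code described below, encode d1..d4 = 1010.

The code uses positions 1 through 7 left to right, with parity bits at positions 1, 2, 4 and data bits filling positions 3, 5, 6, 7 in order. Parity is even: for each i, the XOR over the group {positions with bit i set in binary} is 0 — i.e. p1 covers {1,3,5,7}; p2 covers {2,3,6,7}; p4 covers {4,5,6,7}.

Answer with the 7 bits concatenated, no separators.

Place data at non-parity positions: p1 p2 1 p4 0 1 0
p1 (pos 1,3,5,7): XOR of data positions = 1⊕0⊕0 = 1
p2 (pos 2,3,6,7): XOR of data positions = 1⊕1⊕0 = 0
p4 (pos 4,5,6,7): XOR of data positions = 0⊕1⊕0 = 1
Codeword: 1011010

1011010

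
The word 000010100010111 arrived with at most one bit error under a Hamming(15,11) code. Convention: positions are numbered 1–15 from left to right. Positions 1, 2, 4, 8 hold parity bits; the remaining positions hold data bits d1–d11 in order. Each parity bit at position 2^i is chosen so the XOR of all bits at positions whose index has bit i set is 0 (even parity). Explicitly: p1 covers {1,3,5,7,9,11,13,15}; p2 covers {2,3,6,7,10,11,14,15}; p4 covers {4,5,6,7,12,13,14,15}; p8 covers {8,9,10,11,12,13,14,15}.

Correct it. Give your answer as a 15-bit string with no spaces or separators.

s1 (pos 1,3,5,7,9,11,13,15): 0⊕0⊕1⊕1⊕0⊕1⊕1⊕1 = 1
s2 (pos 2,3,6,7,10,11,14,15): 0⊕0⊕0⊕1⊕0⊕1⊕1⊕1 = 0
s4 (pos 4,5,6,7,12,13,14,15): 0⊕1⊕0⊕1⊕0⊕1⊕1⊕1 = 1
s8 (pos 8,9,10,11,12,13,14,15): 0⊕0⊕0⊕1⊕0⊕1⊕1⊕1 = 0
Syndrome s8…s1 = 0101 → error at position 5.
Flip position 5: 000010100010111 → 000000100010111

000000100010111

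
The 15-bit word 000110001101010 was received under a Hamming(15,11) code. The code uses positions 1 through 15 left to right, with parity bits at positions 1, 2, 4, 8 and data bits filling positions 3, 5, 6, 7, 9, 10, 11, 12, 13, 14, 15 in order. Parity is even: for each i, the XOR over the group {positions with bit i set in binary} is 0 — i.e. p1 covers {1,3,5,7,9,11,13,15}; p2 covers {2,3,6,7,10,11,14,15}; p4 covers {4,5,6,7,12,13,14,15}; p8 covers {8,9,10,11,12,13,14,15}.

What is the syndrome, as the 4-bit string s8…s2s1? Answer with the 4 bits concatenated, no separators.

0000

s1 (pos 1,3,5,7,9,11,13,15): 0⊕0⊕1⊕0⊕1⊕0⊕0⊕0 = 0
s2 (pos 2,3,6,7,10,11,14,15): 0⊕0⊕0⊕0⊕1⊕0⊕1⊕0 = 0
s4 (pos 4,5,6,7,12,13,14,15): 1⊕1⊕0⊕0⊕1⊕0⊕1⊕0 = 0
s8 (pos 8,9,10,11,12,13,14,15): 0⊕1⊕1⊕0⊕1⊕0⊕1⊕0 = 0
Syndrome s8…s1 = 0000 → no error.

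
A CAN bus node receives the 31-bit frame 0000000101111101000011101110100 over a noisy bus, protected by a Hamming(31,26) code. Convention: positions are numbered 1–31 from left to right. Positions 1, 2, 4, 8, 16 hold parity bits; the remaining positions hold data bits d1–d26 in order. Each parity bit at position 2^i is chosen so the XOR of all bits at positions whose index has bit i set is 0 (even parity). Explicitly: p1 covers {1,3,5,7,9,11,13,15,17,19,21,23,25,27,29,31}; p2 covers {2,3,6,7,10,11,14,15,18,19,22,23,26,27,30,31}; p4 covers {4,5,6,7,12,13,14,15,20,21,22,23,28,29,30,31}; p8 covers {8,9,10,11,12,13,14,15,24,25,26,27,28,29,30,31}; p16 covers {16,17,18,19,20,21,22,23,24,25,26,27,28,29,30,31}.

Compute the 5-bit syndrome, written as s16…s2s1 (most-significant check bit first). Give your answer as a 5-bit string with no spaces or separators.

s1 (pos 1,3,5,7,9,11,13,15,17,19,21,23,25,27,29,31): 0⊕0⊕0⊕0⊕0⊕1⊕1⊕0⊕0⊕0⊕1⊕1⊕1⊕1⊕1⊕0 = 1
s2 (pos 2,3,6,7,10,11,14,15,18,19,22,23,26,27,30,31): 0⊕0⊕0⊕0⊕1⊕1⊕1⊕0⊕0⊕0⊕1⊕1⊕1⊕1⊕0⊕0 = 1
s4 (pos 4,5,6,7,12,13,14,15,20,21,22,23,28,29,30,31): 0⊕0⊕0⊕0⊕1⊕1⊕1⊕0⊕0⊕1⊕1⊕1⊕0⊕1⊕0⊕0 = 1
s8 (pos 8,9,10,11,12,13,14,15,24,25,26,27,28,29,30,31): 1⊕0⊕1⊕1⊕1⊕1⊕1⊕0⊕0⊕1⊕1⊕1⊕0⊕1⊕0⊕0 = 0
s16 (pos 16,17,18,19,20,21,22,23,24,25,26,27,28,29,30,31): 1⊕0⊕0⊕0⊕0⊕1⊕1⊕1⊕0⊕1⊕1⊕1⊕0⊕1⊕0⊕0 = 0
Syndrome s16…s1 = 00111 → error at position 7.

00111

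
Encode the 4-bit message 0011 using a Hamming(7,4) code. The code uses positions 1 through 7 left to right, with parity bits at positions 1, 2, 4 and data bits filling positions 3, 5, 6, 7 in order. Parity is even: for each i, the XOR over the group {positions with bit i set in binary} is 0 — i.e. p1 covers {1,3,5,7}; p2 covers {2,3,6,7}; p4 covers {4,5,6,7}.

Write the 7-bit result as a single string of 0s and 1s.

1000011

Place data at non-parity positions: p1 p2 0 p4 0 1 1
p1 (pos 1,3,5,7): XOR of data positions = 0⊕0⊕1 = 1
p2 (pos 2,3,6,7): XOR of data positions = 0⊕1⊕1 = 0
p4 (pos 4,5,6,7): XOR of data positions = 0⊕1⊕1 = 0
Codeword: 1000011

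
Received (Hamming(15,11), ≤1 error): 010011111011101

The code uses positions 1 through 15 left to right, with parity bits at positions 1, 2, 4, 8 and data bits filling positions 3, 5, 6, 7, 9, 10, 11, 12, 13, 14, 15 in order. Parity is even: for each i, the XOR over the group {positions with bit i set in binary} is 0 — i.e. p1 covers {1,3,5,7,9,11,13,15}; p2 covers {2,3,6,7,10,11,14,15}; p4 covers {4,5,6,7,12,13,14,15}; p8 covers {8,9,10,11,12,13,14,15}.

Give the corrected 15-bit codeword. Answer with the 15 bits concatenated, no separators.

s1 (pos 1,3,5,7,9,11,13,15): 0⊕0⊕1⊕1⊕1⊕1⊕1⊕1 = 0
s2 (pos 2,3,6,7,10,11,14,15): 1⊕0⊕1⊕1⊕0⊕1⊕0⊕1 = 1
s4 (pos 4,5,6,7,12,13,14,15): 0⊕1⊕1⊕1⊕1⊕1⊕0⊕1 = 0
s8 (pos 8,9,10,11,12,13,14,15): 1⊕1⊕0⊕1⊕1⊕1⊕0⊕1 = 0
Syndrome s8…s1 = 0010 → error at position 2.
Flip position 2: 010011111011101 → 000011111011101

000011111011101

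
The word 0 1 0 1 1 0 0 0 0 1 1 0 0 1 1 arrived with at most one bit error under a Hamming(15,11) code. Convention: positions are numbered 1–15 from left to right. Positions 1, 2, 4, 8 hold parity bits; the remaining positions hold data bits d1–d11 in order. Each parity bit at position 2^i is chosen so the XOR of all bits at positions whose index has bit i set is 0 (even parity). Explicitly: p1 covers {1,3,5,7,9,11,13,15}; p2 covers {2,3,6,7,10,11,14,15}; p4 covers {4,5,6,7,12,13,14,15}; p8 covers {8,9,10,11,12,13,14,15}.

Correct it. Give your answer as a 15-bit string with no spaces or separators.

011110000110011

s1 (pos 1,3,5,7,9,11,13,15): 0⊕0⊕1⊕0⊕0⊕1⊕0⊕1 = 1
s2 (pos 2,3,6,7,10,11,14,15): 1⊕0⊕0⊕0⊕1⊕1⊕1⊕1 = 1
s4 (pos 4,5,6,7,12,13,14,15): 1⊕1⊕0⊕0⊕0⊕0⊕1⊕1 = 0
s8 (pos 8,9,10,11,12,13,14,15): 0⊕0⊕1⊕1⊕0⊕0⊕1⊕1 = 0
Syndrome s8…s1 = 0011 → error at position 3.
Flip position 3: 010110000110011 → 011110000110011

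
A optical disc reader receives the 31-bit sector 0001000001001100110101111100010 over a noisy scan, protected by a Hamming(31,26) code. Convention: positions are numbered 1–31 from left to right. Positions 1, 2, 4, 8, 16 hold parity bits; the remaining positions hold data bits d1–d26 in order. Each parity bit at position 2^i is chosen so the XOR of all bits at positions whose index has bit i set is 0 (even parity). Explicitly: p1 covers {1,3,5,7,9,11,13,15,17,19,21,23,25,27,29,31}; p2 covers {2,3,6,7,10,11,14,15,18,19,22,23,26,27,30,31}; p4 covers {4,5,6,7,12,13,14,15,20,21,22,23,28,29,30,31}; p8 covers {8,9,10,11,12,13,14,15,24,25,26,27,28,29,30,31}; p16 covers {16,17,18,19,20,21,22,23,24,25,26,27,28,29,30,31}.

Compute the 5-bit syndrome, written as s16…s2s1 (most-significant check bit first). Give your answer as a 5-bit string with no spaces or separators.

s1 (pos 1,3,5,7,9,11,13,15,17,19,21,23,25,27,29,31): 0⊕0⊕0⊕0⊕0⊕0⊕1⊕0⊕1⊕0⊕0⊕1⊕1⊕0⊕0⊕0 = 0
s2 (pos 2,3,6,7,10,11,14,15,18,19,22,23,26,27,30,31): 0⊕0⊕0⊕0⊕1⊕0⊕1⊕0⊕1⊕0⊕1⊕1⊕1⊕0⊕1⊕0 = 1
s4 (pos 4,5,6,7,12,13,14,15,20,21,22,23,28,29,30,31): 1⊕0⊕0⊕0⊕0⊕1⊕1⊕0⊕1⊕0⊕1⊕1⊕0⊕0⊕1⊕0 = 1
s8 (pos 8,9,10,11,12,13,14,15,24,25,26,27,28,29,30,31): 0⊕0⊕1⊕0⊕0⊕1⊕1⊕0⊕1⊕1⊕1⊕0⊕0⊕0⊕1⊕0 = 1
s16 (pos 16,17,18,19,20,21,22,23,24,25,26,27,28,29,30,31): 0⊕1⊕1⊕0⊕1⊕0⊕1⊕1⊕1⊕1⊕1⊕0⊕0⊕0⊕1⊕0 = 1
Syndrome s16…s1 = 11110 → error at position 30.

11110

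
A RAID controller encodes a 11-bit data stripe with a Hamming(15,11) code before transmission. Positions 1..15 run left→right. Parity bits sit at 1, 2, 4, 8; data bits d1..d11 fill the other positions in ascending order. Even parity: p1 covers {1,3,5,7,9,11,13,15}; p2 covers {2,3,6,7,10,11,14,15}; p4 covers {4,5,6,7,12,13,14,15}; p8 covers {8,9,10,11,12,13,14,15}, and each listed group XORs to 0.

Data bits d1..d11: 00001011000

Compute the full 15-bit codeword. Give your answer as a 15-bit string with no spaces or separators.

010100011011000

Place data at non-parity positions: p1 p2 0 p4 0 0 0 p8 1 0 1 1 0 0 0
p1 (pos 1,3,5,7,9,11,13,15): XOR of data positions = 0⊕0⊕0⊕1⊕1⊕0⊕0 = 0
p2 (pos 2,3,6,7,10,11,14,15): XOR of data positions = 0⊕0⊕0⊕0⊕1⊕0⊕0 = 1
p4 (pos 4,5,6,7,12,13,14,15): XOR of data positions = 0⊕0⊕0⊕1⊕0⊕0⊕0 = 1
p8 (pos 8,9,10,11,12,13,14,15): XOR of data positions = 1⊕0⊕1⊕1⊕0⊕0⊕0 = 1
Codeword: 010100011011000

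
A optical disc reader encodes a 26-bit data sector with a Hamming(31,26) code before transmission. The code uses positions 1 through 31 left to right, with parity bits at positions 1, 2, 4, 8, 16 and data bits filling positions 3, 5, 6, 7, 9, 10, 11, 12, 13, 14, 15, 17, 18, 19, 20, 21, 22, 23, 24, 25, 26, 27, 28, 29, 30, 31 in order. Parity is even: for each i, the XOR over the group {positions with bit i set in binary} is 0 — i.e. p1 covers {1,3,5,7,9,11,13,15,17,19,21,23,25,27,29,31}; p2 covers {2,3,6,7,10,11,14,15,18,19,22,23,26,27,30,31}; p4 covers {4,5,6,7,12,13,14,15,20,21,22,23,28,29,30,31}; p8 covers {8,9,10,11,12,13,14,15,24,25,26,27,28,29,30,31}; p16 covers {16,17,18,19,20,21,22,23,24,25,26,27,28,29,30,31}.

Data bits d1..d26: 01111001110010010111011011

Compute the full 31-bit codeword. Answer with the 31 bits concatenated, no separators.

1001111010011101010010111011011

Place data at non-parity positions: p1 p2 0 p4 1 1 1 p8 1 0 0 1 1 1 0 p16 0 1 0 0 1 0 1 1 1 0 1 1 0 1 1
p1 (pos 1,3,5,7,9,11,13,15,17,19,21,23,25,27,29,31): XOR of data positions = 0⊕1⊕1⊕1⊕0⊕1⊕0⊕0⊕0⊕1⊕1⊕1⊕1⊕0⊕1 = 1
p2 (pos 2,3,6,7,10,11,14,15,18,19,22,23,26,27,30,31): XOR of data positions = 0⊕1⊕1⊕0⊕0⊕1⊕0⊕1⊕0⊕0⊕1⊕0⊕1⊕1⊕1 = 0
p4 (pos 4,5,6,7,12,13,14,15,20,21,22,23,28,29,30,31): XOR of data positions = 1⊕1⊕1⊕1⊕1⊕1⊕0⊕0⊕1⊕0⊕1⊕1⊕0⊕1⊕1 = 1
p8 (pos 8,9,10,11,12,13,14,15,24,25,26,27,28,29,30,31): XOR of data positions = 1⊕0⊕0⊕1⊕1⊕1⊕0⊕1⊕1⊕0⊕1⊕1⊕0⊕1⊕1 = 0
p16 (pos 16,17,18,19,20,21,22,23,24,25,26,27,28,29,30,31): XOR of data positions = 0⊕1⊕0⊕0⊕1⊕0⊕1⊕1⊕1⊕0⊕1⊕1⊕0⊕1⊕1 = 1
Codeword: 1001111010011101010010111011011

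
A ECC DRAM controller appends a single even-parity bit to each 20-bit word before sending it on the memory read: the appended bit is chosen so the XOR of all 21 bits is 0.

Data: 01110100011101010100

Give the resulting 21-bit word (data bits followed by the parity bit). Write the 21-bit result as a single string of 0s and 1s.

011101000111010101000

XOR of the 20 data bits: 0⊕1⊕1⊕1⊕0⊕1⊕0⊕0⊕0⊕1⊕1⊕1⊕0⊕1⊕0⊕1⊕0⊕1⊕0⊕0 = 0
Parity bit = 0 (so all 21 bits XOR to 0).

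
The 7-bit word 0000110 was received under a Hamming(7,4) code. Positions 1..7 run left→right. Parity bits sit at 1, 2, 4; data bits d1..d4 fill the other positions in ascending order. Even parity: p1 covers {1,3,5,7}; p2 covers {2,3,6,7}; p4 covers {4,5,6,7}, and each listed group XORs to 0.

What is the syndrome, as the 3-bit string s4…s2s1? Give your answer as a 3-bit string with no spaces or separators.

s1 (pos 1,3,5,7): 0⊕0⊕1⊕0 = 1
s2 (pos 2,3,6,7): 0⊕0⊕1⊕0 = 1
s4 (pos 4,5,6,7): 0⊕1⊕1⊕0 = 0
Syndrome s4…s1 = 011 → error at position 3.

011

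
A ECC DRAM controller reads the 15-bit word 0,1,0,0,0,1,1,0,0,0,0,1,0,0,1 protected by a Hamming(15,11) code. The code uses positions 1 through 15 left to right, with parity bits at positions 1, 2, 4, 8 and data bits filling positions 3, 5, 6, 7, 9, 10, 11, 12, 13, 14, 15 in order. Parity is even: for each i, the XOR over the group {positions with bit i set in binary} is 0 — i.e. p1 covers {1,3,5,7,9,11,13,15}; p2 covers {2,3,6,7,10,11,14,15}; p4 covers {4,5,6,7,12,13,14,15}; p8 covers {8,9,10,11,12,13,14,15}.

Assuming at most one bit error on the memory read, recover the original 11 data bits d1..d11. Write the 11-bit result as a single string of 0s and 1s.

00110001001

s1 (pos 1,3,5,7,9,11,13,15): 0⊕0⊕0⊕1⊕0⊕0⊕0⊕1 = 0
s2 (pos 2,3,6,7,10,11,14,15): 1⊕0⊕1⊕1⊕0⊕0⊕0⊕1 = 0
s4 (pos 4,5,6,7,12,13,14,15): 0⊕0⊕1⊕1⊕1⊕0⊕0⊕1 = 0
s8 (pos 8,9,10,11,12,13,14,15): 0⊕0⊕0⊕0⊕1⊕0⊕0⊕1 = 0
Syndrome s8…s1 = 0000 → no error.
Read data bits from positions 3,5,6,7,9,10,11,12,13,14,15: 00110001001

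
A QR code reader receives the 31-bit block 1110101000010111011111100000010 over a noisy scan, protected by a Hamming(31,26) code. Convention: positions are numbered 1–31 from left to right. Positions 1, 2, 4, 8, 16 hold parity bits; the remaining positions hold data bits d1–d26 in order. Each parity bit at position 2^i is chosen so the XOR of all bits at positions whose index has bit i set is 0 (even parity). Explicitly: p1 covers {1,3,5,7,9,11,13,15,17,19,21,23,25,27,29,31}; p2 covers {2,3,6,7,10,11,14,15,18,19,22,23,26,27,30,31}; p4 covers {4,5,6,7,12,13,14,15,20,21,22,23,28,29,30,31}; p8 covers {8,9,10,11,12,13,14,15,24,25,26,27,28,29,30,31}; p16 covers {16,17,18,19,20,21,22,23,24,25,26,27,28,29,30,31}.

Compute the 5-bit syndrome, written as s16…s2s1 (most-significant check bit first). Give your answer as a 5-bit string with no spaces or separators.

00000

s1 (pos 1,3,5,7,9,11,13,15,17,19,21,23,25,27,29,31): 1⊕1⊕1⊕1⊕0⊕0⊕0⊕1⊕0⊕1⊕1⊕1⊕0⊕0⊕0⊕0 = 0
s2 (pos 2,3,6,7,10,11,14,15,18,19,22,23,26,27,30,31): 1⊕1⊕0⊕1⊕0⊕0⊕1⊕1⊕1⊕1⊕1⊕1⊕0⊕0⊕1⊕0 = 0
s4 (pos 4,5,6,7,12,13,14,15,20,21,22,23,28,29,30,31): 0⊕1⊕0⊕1⊕1⊕0⊕1⊕1⊕1⊕1⊕1⊕1⊕0⊕0⊕1⊕0 = 0
s8 (pos 8,9,10,11,12,13,14,15,24,25,26,27,28,29,30,31): 0⊕0⊕0⊕0⊕1⊕0⊕1⊕1⊕0⊕0⊕0⊕0⊕0⊕0⊕1⊕0 = 0
s16 (pos 16,17,18,19,20,21,22,23,24,25,26,27,28,29,30,31): 1⊕0⊕1⊕1⊕1⊕1⊕1⊕1⊕0⊕0⊕0⊕0⊕0⊕0⊕1⊕0 = 0
Syndrome s16…s1 = 00000 → no error.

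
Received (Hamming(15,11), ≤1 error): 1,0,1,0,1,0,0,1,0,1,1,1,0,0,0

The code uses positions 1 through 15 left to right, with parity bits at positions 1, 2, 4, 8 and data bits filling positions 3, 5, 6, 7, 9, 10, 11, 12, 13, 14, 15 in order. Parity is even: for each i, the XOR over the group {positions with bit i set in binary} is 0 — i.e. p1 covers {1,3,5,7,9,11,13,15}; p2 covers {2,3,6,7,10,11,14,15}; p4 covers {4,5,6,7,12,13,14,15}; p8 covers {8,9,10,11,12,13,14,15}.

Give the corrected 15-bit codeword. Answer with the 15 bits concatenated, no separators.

111010010111000

s1 (pos 1,3,5,7,9,11,13,15): 1⊕1⊕1⊕0⊕0⊕1⊕0⊕0 = 0
s2 (pos 2,3,6,7,10,11,14,15): 0⊕1⊕0⊕0⊕1⊕1⊕0⊕0 = 1
s4 (pos 4,5,6,7,12,13,14,15): 0⊕1⊕0⊕0⊕1⊕0⊕0⊕0 = 0
s8 (pos 8,9,10,11,12,13,14,15): 1⊕0⊕1⊕1⊕1⊕0⊕0⊕0 = 0
Syndrome s8…s1 = 0010 → error at position 2.
Flip position 2: 101010010111000 → 111010010111000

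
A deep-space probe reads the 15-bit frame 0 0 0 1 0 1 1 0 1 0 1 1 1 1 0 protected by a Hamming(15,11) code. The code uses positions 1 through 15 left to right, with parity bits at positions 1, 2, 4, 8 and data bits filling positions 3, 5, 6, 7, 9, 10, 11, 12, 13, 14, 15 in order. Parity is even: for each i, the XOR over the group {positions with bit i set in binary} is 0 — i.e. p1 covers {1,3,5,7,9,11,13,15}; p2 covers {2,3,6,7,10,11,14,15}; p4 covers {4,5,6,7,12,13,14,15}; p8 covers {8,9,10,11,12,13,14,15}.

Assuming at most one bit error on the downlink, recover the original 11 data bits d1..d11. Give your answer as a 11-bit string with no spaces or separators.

s1 (pos 1,3,5,7,9,11,13,15): 0⊕0⊕0⊕1⊕1⊕1⊕1⊕0 = 0
s2 (pos 2,3,6,7,10,11,14,15): 0⊕0⊕1⊕1⊕0⊕1⊕1⊕0 = 0
s4 (pos 4,5,6,7,12,13,14,15): 1⊕0⊕1⊕1⊕1⊕1⊕1⊕0 = 0
s8 (pos 8,9,10,11,12,13,14,15): 0⊕1⊕0⊕1⊕1⊕1⊕1⊕0 = 1
Syndrome s8…s1 = 1000 → error at position 8.
Flip position 8: 000101101011110 → 000101111011110
Read data bits from positions 3,5,6,7,9,10,11,12,13,14,15: 00111011110

00111011110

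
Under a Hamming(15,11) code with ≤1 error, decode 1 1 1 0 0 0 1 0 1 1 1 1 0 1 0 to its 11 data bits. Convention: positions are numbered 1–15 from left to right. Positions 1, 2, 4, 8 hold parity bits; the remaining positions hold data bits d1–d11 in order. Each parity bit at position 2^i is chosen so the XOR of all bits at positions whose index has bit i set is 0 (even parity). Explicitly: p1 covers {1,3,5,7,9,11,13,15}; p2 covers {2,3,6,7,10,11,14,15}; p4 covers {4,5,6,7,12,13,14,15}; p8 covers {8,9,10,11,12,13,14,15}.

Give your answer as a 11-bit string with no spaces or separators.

10011111110

s1 (pos 1,3,5,7,9,11,13,15): 1⊕1⊕0⊕1⊕1⊕1⊕0⊕0 = 1
s2 (pos 2,3,6,7,10,11,14,15): 1⊕1⊕0⊕1⊕1⊕1⊕1⊕0 = 0
s4 (pos 4,5,6,7,12,13,14,15): 0⊕0⊕0⊕1⊕1⊕0⊕1⊕0 = 1
s8 (pos 8,9,10,11,12,13,14,15): 0⊕1⊕1⊕1⊕1⊕0⊕1⊕0 = 1
Syndrome s8…s1 = 1101 → error at position 13.
Flip position 13: 111000101111010 → 111000101111110
Read data bits from positions 3,5,6,7,9,10,11,12,13,14,15: 10011111110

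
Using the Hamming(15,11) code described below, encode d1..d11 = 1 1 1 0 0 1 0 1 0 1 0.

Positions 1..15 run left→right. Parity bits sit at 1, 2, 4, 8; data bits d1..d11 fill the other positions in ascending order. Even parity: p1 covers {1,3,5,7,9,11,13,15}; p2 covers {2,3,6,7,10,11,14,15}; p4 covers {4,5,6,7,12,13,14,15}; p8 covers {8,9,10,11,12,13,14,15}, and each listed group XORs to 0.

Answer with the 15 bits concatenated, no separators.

Place data at non-parity positions: p1 p2 1 p4 1 1 0 p8 0 1 0 1 0 1 0
p1 (pos 1,3,5,7,9,11,13,15): XOR of data positions = 1⊕1⊕0⊕0⊕0⊕0⊕0 = 0
p2 (pos 2,3,6,7,10,11,14,15): XOR of data positions = 1⊕1⊕0⊕1⊕0⊕1⊕0 = 0
p4 (pos 4,5,6,7,12,13,14,15): XOR of data positions = 1⊕1⊕0⊕1⊕0⊕1⊕0 = 0
p8 (pos 8,9,10,11,12,13,14,15): XOR of data positions = 0⊕1⊕0⊕1⊕0⊕1⊕0 = 1
Codeword: 001011010101010

001011010101010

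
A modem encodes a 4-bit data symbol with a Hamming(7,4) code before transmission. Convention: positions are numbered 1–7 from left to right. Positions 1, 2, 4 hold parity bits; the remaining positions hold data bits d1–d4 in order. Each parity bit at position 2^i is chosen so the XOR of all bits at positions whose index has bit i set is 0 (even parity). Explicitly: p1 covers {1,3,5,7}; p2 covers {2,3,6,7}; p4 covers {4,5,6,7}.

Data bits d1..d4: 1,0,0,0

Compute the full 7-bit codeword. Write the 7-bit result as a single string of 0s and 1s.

Place data at non-parity positions: p1 p2 1 p4 0 0 0
p1 (pos 1,3,5,7): XOR of data positions = 1⊕0⊕0 = 1
p2 (pos 2,3,6,7): XOR of data positions = 1⊕0⊕0 = 1
p4 (pos 4,5,6,7): XOR of data positions = 0⊕0⊕0 = 0
Codeword: 1110000

1110000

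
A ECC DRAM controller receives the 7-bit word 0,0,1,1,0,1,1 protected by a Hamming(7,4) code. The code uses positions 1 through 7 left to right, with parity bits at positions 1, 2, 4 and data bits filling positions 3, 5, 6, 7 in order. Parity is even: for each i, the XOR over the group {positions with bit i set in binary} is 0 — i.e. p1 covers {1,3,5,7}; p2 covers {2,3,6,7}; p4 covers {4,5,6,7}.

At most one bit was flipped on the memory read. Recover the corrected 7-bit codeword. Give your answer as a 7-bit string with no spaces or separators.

s1 (pos 1,3,5,7): 0⊕1⊕0⊕1 = 0
s2 (pos 2,3,6,7): 0⊕1⊕1⊕1 = 1
s4 (pos 4,5,6,7): 1⊕0⊕1⊕1 = 1
Syndrome s4…s1 = 110 → error at position 6.
Flip position 6: 0011011 → 0011001

0011001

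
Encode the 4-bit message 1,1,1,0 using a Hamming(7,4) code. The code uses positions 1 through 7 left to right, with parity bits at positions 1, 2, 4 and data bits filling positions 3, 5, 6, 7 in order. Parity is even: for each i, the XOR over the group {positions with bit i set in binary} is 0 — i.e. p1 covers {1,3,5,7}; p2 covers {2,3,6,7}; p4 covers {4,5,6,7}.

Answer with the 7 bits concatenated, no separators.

Place data at non-parity positions: p1 p2 1 p4 1 1 0
p1 (pos 1,3,5,7): XOR of data positions = 1⊕1⊕0 = 0
p2 (pos 2,3,6,7): XOR of data positions = 1⊕1⊕0 = 0
p4 (pos 4,5,6,7): XOR of data positions = 1⊕1⊕0 = 0
Codeword: 0010110

0010110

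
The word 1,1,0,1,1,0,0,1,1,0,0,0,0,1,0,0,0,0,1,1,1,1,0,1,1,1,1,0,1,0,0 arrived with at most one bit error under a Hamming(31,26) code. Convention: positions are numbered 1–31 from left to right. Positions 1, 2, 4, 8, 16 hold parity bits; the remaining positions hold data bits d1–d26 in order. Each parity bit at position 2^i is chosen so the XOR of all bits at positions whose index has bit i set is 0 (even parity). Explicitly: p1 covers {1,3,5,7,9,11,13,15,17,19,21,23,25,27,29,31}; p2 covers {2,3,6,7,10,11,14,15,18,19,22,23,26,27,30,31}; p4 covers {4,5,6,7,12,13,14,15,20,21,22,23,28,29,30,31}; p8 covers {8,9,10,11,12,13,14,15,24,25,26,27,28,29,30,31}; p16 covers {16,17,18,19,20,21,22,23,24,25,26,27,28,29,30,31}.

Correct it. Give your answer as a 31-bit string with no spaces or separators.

1101100110000100001011011110100

s1 (pos 1,3,5,7,9,11,13,15,17,19,21,23,25,27,29,31): 1⊕0⊕1⊕0⊕1⊕0⊕0⊕0⊕0⊕1⊕1⊕0⊕1⊕1⊕1⊕0 = 0
s2 (pos 2,3,6,7,10,11,14,15,18,19,22,23,26,27,30,31): 1⊕0⊕0⊕0⊕0⊕0⊕1⊕0⊕0⊕1⊕1⊕0⊕1⊕1⊕0⊕0 = 0
s4 (pos 4,5,6,7,12,13,14,15,20,21,22,23,28,29,30,31): 1⊕1⊕0⊕0⊕0⊕0⊕1⊕0⊕1⊕1⊕1⊕0⊕0⊕1⊕0⊕0 = 1
s8 (pos 8,9,10,11,12,13,14,15,24,25,26,27,28,29,30,31): 1⊕1⊕0⊕0⊕0⊕0⊕1⊕0⊕1⊕1⊕1⊕1⊕0⊕1⊕0⊕0 = 0
s16 (pos 16,17,18,19,20,21,22,23,24,25,26,27,28,29,30,31): 0⊕0⊕0⊕1⊕1⊕1⊕1⊕0⊕1⊕1⊕1⊕1⊕0⊕1⊕0⊕0 = 1
Syndrome s16…s1 = 10100 → error at position 20.
Flip position 20: 1101100110000100001111011110100 → 1101100110000100001011011110100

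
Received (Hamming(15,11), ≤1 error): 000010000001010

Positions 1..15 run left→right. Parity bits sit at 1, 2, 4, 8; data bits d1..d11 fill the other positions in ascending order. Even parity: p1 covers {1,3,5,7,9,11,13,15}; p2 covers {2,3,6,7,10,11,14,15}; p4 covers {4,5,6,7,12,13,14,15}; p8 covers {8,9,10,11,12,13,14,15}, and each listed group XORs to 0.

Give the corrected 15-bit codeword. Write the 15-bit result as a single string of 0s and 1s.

000010100001010

s1 (pos 1,3,5,7,9,11,13,15): 0⊕0⊕1⊕0⊕0⊕0⊕0⊕0 = 1
s2 (pos 2,3,6,7,10,11,14,15): 0⊕0⊕0⊕0⊕0⊕0⊕1⊕0 = 1
s4 (pos 4,5,6,7,12,13,14,15): 0⊕1⊕0⊕0⊕1⊕0⊕1⊕0 = 1
s8 (pos 8,9,10,11,12,13,14,15): 0⊕0⊕0⊕0⊕1⊕0⊕1⊕0 = 0
Syndrome s8…s1 = 0111 → error at position 7.
Flip position 7: 000010000001010 → 000010100001010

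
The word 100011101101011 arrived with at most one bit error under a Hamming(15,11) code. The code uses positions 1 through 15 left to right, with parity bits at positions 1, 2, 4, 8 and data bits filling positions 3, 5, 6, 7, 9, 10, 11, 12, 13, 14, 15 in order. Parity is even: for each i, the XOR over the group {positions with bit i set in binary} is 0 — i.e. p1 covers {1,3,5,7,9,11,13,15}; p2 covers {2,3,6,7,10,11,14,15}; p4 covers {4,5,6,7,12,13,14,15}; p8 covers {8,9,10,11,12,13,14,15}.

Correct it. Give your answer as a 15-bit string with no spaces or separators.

100011101111011

s1 (pos 1,3,5,7,9,11,13,15): 1⊕0⊕1⊕1⊕1⊕0⊕0⊕1 = 1
s2 (pos 2,3,6,7,10,11,14,15): 0⊕0⊕1⊕1⊕1⊕0⊕1⊕1 = 1
s4 (pos 4,5,6,7,12,13,14,15): 0⊕1⊕1⊕1⊕1⊕0⊕1⊕1 = 0
s8 (pos 8,9,10,11,12,13,14,15): 0⊕1⊕1⊕0⊕1⊕0⊕1⊕1 = 1
Syndrome s8…s1 = 1011 → error at position 11.
Flip position 11: 100011101101011 → 100011101111011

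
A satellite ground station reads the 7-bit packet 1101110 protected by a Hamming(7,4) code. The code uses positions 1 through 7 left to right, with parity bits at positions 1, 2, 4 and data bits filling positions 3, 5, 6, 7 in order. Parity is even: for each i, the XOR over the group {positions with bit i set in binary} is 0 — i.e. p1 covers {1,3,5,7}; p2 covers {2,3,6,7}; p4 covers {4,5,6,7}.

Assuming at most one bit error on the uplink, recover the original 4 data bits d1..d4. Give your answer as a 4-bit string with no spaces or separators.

s1 (pos 1,3,5,7): 1⊕0⊕1⊕0 = 0
s2 (pos 2,3,6,7): 1⊕0⊕1⊕0 = 0
s4 (pos 4,5,6,7): 1⊕1⊕1⊕0 = 1
Syndrome s4…s1 = 100 → error at position 4.
Flip position 4: 1101110 → 1100110
Read data bits from positions 3,5,6,7: 0110

0110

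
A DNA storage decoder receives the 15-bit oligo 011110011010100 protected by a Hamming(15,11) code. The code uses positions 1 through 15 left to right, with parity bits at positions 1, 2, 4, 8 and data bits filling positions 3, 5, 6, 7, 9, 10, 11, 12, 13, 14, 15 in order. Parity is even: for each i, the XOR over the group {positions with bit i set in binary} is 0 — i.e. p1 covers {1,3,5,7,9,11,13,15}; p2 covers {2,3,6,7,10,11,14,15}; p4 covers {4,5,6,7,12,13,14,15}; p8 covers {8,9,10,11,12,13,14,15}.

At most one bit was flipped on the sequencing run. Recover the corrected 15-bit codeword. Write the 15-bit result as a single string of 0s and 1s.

s1 (pos 1,3,5,7,9,11,13,15): 0⊕1⊕1⊕0⊕1⊕1⊕1⊕0 = 1
s2 (pos 2,3,6,7,10,11,14,15): 1⊕1⊕0⊕0⊕0⊕1⊕0⊕0 = 1
s4 (pos 4,5,6,7,12,13,14,15): 1⊕1⊕0⊕0⊕0⊕1⊕0⊕0 = 1
s8 (pos 8,9,10,11,12,13,14,15): 1⊕1⊕0⊕1⊕0⊕1⊕0⊕0 = 0
Syndrome s8…s1 = 0111 → error at position 7.
Flip position 7: 011110011010100 → 011110111010100

011110111010100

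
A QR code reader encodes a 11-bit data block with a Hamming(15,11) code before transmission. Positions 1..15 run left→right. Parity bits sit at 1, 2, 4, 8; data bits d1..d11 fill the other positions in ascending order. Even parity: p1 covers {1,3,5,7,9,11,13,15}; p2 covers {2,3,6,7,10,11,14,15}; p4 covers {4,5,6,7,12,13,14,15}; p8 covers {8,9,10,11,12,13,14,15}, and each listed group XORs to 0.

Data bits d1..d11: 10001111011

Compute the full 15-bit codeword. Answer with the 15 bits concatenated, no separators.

011100001111011

Place data at non-parity positions: p1 p2 1 p4 0 0 0 p8 1 1 1 1 0 1 1
p1 (pos 1,3,5,7,9,11,13,15): XOR of data positions = 1⊕0⊕0⊕1⊕1⊕0⊕1 = 0
p2 (pos 2,3,6,7,10,11,14,15): XOR of data positions = 1⊕0⊕0⊕1⊕1⊕1⊕1 = 1
p4 (pos 4,5,6,7,12,13,14,15): XOR of data positions = 0⊕0⊕0⊕1⊕0⊕1⊕1 = 1
p8 (pos 8,9,10,11,12,13,14,15): XOR of data positions = 1⊕1⊕1⊕1⊕0⊕1⊕1 = 0
Codeword: 011100001111011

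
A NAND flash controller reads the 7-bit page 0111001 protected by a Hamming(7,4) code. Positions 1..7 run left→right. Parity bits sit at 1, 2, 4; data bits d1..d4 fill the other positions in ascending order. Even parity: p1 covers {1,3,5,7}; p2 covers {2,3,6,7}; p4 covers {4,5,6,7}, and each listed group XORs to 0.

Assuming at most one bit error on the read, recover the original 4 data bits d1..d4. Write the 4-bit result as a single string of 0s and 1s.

1001

s1 (pos 1,3,5,7): 0⊕1⊕0⊕1 = 0
s2 (pos 2,3,6,7): 1⊕1⊕0⊕1 = 1
s4 (pos 4,5,6,7): 1⊕0⊕0⊕1 = 0
Syndrome s4…s1 = 010 → error at position 2.
Flip position 2: 0111001 → 0011001
Read data bits from positions 3,5,6,7: 1001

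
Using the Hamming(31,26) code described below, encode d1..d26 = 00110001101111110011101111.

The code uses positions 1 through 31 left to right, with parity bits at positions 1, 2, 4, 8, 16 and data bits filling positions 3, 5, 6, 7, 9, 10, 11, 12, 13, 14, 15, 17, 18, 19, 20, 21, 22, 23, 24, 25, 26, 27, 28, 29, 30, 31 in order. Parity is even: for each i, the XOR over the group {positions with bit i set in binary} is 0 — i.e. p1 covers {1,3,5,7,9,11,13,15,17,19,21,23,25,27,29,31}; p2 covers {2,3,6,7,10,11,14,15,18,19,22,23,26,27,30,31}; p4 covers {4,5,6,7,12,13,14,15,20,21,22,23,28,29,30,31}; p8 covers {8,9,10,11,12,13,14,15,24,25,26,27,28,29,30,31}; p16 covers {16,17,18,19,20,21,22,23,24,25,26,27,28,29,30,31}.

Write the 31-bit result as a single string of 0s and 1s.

Place data at non-parity positions: p1 p2 0 p4 0 1 1 p8 0 0 0 1 1 0 1 p16 1 1 1 1 1 0 0 1 1 1 0 1 1 1 1
p1 (pos 1,3,5,7,9,11,13,15,17,19,21,23,25,27,29,31): XOR of data positions = 0⊕0⊕1⊕0⊕0⊕1⊕1⊕1⊕1⊕1⊕0⊕1⊕0⊕1⊕1 = 1
p2 (pos 2,3,6,7,10,11,14,15,18,19,22,23,26,27,30,31): XOR of data positions = 0⊕1⊕1⊕0⊕0⊕0⊕1⊕1⊕1⊕0⊕0⊕1⊕0⊕1⊕1 = 0
p4 (pos 4,5,6,7,12,13,14,15,20,21,22,23,28,29,30,31): XOR of data positions = 0⊕1⊕1⊕1⊕1⊕0⊕1⊕1⊕1⊕0⊕0⊕1⊕1⊕1⊕1 = 1
p8 (pos 8,9,10,11,12,13,14,15,24,25,26,27,28,29,30,31): XOR of data positions = 0⊕0⊕0⊕1⊕1⊕0⊕1⊕1⊕1⊕1⊕0⊕1⊕1⊕1⊕1 = 0
p16 (pos 16,17,18,19,20,21,22,23,24,25,26,27,28,29,30,31): XOR of data positions = 1⊕1⊕1⊕1⊕1⊕0⊕0⊕1⊕1⊕1⊕0⊕1⊕1⊕1⊕1 = 0
Codeword: 1001011000011010111110011101111

1001011000011010111110011101111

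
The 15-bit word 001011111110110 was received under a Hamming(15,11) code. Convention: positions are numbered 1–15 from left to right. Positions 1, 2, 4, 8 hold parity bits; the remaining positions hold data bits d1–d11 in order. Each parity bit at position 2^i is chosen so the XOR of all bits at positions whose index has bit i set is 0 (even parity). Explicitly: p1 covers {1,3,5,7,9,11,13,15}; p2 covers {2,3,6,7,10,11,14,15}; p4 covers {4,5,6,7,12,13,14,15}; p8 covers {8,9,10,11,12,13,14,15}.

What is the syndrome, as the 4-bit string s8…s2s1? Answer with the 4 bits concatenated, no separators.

0100

s1 (pos 1,3,5,7,9,11,13,15): 0⊕1⊕1⊕1⊕1⊕1⊕1⊕0 = 0
s2 (pos 2,3,6,7,10,11,14,15): 0⊕1⊕1⊕1⊕1⊕1⊕1⊕0 = 0
s4 (pos 4,5,6,7,12,13,14,15): 0⊕1⊕1⊕1⊕0⊕1⊕1⊕0 = 1
s8 (pos 8,9,10,11,12,13,14,15): 1⊕1⊕1⊕1⊕0⊕1⊕1⊕0 = 0
Syndrome s8…s1 = 0100 → error at position 4.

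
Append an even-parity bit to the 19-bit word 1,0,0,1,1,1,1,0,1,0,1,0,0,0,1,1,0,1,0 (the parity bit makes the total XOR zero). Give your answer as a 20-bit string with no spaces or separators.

10011110101000110100

XOR of the 19 data bits: 1⊕0⊕0⊕1⊕1⊕1⊕1⊕0⊕1⊕0⊕1⊕0⊕0⊕0⊕1⊕1⊕0⊕1⊕0 = 0
Parity bit = 0 (so all 20 bits XOR to 0).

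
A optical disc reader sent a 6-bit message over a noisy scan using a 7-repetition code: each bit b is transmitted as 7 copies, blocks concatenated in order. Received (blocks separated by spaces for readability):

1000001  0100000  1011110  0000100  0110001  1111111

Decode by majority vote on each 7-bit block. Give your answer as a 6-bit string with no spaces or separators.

Block 1 (1000001): 2 ones → 0
Block 2 (0100000): 1 one → 0
Block 3 (1011110): 5 ones → 1
Block 4 (0000100): 1 one → 0
Block 5 (0110001): 3 ones → 0
Block 6 (1111111): 7 ones → 1

001001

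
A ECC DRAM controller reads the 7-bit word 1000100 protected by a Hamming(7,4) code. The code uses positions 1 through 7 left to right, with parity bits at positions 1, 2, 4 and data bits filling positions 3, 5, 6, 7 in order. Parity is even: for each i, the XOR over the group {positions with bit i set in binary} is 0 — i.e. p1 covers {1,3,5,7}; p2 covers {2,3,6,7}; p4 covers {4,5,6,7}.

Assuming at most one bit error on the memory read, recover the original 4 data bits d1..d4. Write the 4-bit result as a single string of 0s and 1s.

s1 (pos 1,3,5,7): 1⊕0⊕1⊕0 = 0
s2 (pos 2,3,6,7): 0⊕0⊕0⊕0 = 0
s4 (pos 4,5,6,7): 0⊕1⊕0⊕0 = 1
Syndrome s4…s1 = 100 → error at position 4.
Flip position 4: 1000100 → 1001100
Read data bits from positions 3,5,6,7: 0100

0100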